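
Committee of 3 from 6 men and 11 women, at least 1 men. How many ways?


Count by #men:
  1M,2W: C(6,1)×C(11,2)=330
  2M,1W: C(6,2)×C(11,1)=165
  3M,0W: C(6,3)×C(11,0)=20
Total = 515

515


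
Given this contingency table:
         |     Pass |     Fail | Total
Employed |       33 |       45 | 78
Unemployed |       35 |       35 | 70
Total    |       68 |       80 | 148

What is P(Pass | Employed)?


P(Pass | Employed) = 33/(33+45) = 33/78 = 11/26

P(Pass|Employed) = 11/26 ≈ 42.31%


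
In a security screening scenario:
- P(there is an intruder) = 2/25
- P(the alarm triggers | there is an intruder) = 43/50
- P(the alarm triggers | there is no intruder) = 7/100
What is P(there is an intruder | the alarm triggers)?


Using Bayes' theorem:
P(A|B) = P(B|A)·P(A) / P(B)

P(the alarm triggers) = 43/50 × 2/25 + 7/100 × 23/25
= 43/625 + 161/2500 = 333/2500

P(there is an intruder|the alarm triggers) = (43/625) / (333/2500) = 172/333

P(there is an intruder|the alarm triggers) = 172/333 ≈ 51.65%


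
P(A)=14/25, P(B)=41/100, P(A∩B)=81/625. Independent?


P(A)×P(B) = 287/1250
P(A∩B) = 81/625
Not equal → NOT independent

No, not independent


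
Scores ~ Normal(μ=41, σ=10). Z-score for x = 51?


z = (x - μ)/σ = (51 - 41)/10 = 1.0

z = 1.0


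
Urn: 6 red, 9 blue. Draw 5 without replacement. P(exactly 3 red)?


Hypergeometric: C(6,3)×C(9,2)/C(15,5)
= 20×36/3003 = 240/1001

P(X=3) = 240/1001 ≈ 23.98%


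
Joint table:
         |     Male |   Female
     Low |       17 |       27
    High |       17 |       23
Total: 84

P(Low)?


P(Low) = (17+27)/84 = 44/84 = 11/21

P(Low) = 11/21 ≈ 52.38%


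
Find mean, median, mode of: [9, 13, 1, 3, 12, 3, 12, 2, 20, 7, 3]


Sorted: [1, 2, 3, 3, 3, 7, 9, 12, 12, 13, 20]
Mean = 85/11
Median = 7
Freq: {9: 1, 13: 1, 1: 1, 3: 3, 12: 2, 2: 1, 20: 1, 7: 1}
Mode: [3]

Mean=85/11, Median=7, Mode=3


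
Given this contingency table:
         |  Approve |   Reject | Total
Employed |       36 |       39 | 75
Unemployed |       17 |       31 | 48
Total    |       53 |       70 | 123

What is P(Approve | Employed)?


P(Approve | Employed) = 36/(36+39) = 36/75 = 12/25

P(Approve|Employed) = 12/25 ≈ 48.00%


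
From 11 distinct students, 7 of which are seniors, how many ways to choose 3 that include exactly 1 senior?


Choose 1 of the 7 seniors and 2 of the other 4 students:
C(7,1)×C(4,2) = 7×6 = 42

42


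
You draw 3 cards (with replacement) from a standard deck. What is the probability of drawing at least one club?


P(not a club) = 39/52 = 3/4
P(none in 3 draws) = (3/4)^3 = 27/64
P(≥1 club) = 1 - 27/64 = 37/64

P = 37/64 ≈ 57.81%


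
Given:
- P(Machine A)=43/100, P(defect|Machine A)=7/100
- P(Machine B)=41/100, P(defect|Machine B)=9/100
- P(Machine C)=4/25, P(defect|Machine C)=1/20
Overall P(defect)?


P(B) = Σ P(B|Aᵢ)×P(Aᵢ)
  7/100×43/100 = 301/10000
  9/100×41/100 = 369/10000
  1/20×4/25 = 1/125
Sum = 3/40

P(defect) = 3/40 ≈ 7.50%


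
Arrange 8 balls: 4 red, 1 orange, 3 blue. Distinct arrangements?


8!/(4!×1!×3!) = 280

280


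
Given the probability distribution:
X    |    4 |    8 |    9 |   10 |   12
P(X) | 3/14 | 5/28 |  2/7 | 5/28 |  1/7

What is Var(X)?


E[X] = 117/14
E[X²] = 535/7
Var(X) = E[X²] - (E[X])² = 535/7 - 13689/196 = 1291/196

Var(X) = 1291/196 ≈ 6.5867


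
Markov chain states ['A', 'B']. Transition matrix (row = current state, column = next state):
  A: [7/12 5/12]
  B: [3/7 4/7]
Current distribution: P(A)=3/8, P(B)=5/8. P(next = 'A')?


P(next=A) = Σᵢ P(now=i)×P(i→A)
= 3/8×7/12 + 5/8×3/7
= 7/32 + 15/56 = 109/224

P = 109/224 ≈ 0.4866


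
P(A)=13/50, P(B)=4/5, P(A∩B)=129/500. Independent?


P(A)×P(B) = 26/125
P(A∩B) = 129/500
Not equal → NOT independent

No, not independent


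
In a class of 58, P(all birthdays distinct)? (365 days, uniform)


P(all different) = Π(365-i)/365 for i=0..57
= (365/365)×(364/365)×...×(308/365)
= 0.008335

P ≈ 0.0083 ≈ 0.83%


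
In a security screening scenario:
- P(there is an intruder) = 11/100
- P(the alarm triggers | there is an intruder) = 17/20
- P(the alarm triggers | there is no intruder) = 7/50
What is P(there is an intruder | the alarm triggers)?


Using Bayes' theorem:
P(A|B) = P(B|A)·P(A) / P(B)

P(the alarm triggers) = 17/20 × 11/100 + 7/50 × 89/100
= 187/2000 + 623/5000 = 2181/10000

P(there is an intruder|the alarm triggers) = (187/2000) / (2181/10000) = 935/2181

P(there is an intruder|the alarm triggers) = 935/2181 ≈ 42.87%


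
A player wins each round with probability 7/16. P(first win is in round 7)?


Geometric: P(X=7) = (1-p)^(k-1)×p = (9/16)^6×7/16 = 3720087/268435456

P(X=7) = 3720087/268435456 ≈ 1.39%


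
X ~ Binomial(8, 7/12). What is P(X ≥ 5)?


P(X ≥ 5) = Σ P(X=i) for i=5..8
P(X=5) = 14706125/53747712
P(X=6) = 20588575/107495424
P(X=7) = 4117715/53747712
P(X=8) = 5764801/429981696
Sum = 238709821/429981696

P(X ≥ 5) = 238709821/429981696 ≈ 55.52%


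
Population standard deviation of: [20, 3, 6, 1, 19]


Mean = 49/5
  (20-49/5)²=2601/25
  (3-49/5)²=1156/25
  (6-49/5)²=361/25
  (1-49/5)²=1936/25
  (19-49/5)²=2116/25
Σ(x-μ)² = 1634/5
σ² = (1634/5)/5 = 1634/25

σ = √(1634/25) ≈ 8.0846


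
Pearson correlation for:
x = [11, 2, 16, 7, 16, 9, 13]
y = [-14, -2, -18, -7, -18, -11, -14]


n=7, Σx=74, Σy=-84, Σxy=-1064, Σx²=936, Σy²=1214
r = (7×(-1064) - 74×(-84))/√((7×936 - 74²)(7×1214 - (-84)²))
= -1232/√(1076×1442) = -1232/√1551592 ≈ -1232/1245.6292 ≈ -0.9891

r ≈ -0.9891


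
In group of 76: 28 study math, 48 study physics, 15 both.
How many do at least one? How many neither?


|A∪B| = 28+48-15 = 61
Neither = 76-61 = 15

At least one: 61; Neither: 15


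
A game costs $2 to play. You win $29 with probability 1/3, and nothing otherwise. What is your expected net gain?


E[gain] = (29-2)×1/3 + (-2)×2/3
= 9 - 4/3 = 23/3

Expected net gain = $23/3 ≈ $7.67


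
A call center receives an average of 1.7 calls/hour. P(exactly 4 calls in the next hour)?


Poisson(λ=1.7): P(X=4) = e^(-λ)×λ^k/k!
= e^(-1.7) × 1.7^4 / 4!
≈ 0.1826835241 × 8.3521 / 24 ≈ 0.063575

P(X=4) ≈ 0.063575 ≈ 6.36%


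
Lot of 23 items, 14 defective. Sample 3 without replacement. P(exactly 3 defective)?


Hypergeometric: C(14,3)×C(9,0)/C(23,3)
= 364×1/1771 = 52/253

P(X=3) = 52/253 ≈ 20.55%


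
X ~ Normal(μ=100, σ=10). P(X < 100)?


z = (100-100)/10 = 0.0
P(Z < 0.0) = 0.5000

P(X < 100) ≈ 0.5000


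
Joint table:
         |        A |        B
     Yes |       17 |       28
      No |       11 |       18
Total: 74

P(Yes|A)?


P(Yes|A) = 17/(17+11) = 17/28

P = 17/28 ≈ 60.71%


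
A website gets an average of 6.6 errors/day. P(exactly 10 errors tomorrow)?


Poisson(λ=6.6): P(X=10) = e^(-λ)×λ^k/k!
= e^(-6.6) × 6.6^10 / 10!
≈ 0.001360368038 × 156833688.091 / 3628800 ≈ 0.058794

P(X=10) ≈ 0.058794 ≈ 5.88%


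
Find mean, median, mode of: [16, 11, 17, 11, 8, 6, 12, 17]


Sorted: [6, 8, 11, 11, 12, 16, 17, 17]
Mean = 98/8 = 49/4
Median = 23/2
Freq: {16: 1, 11: 2, 17: 2, 8: 1, 6: 1, 12: 1}
Mode: [11, 17]

Mean=49/4, Median=23/2, Mode=[11, 17]


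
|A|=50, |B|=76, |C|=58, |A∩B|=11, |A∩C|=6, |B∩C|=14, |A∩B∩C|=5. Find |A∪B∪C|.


|A∪B∪C| = 50+76+58-11-6-14+5 = 158

|A∪B∪C| = 158


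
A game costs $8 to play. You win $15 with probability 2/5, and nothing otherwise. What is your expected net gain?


E[gain] = (15-8)×2/5 + (-8)×3/5
= 14/5 - 24/5 = -2

Expected net gain = $-2 ≈ $-2.00


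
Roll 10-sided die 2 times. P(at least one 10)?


P(no 10)^2 = (9/10)^2 = 81/100
P(≥1) = 1 - 81/100 = 19/100

P = 19/100 ≈ 19.00%


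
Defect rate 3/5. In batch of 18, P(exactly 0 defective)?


Binomial: P(X=0) = C(18,0)×p^0×(1-p)^18
= 1 × 1 × 262144/3814697265625 = 262144/3814697265625

P(X=0) = 262144/3814697265625 ≈ 0.00%


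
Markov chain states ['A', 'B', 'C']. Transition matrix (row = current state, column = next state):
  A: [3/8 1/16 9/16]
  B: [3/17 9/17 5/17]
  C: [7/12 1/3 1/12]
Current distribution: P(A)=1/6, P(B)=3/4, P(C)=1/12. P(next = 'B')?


P(next=B) = Σᵢ P(now=i)×P(i→B)
= 1/6×1/16 + 3/4×9/17 + 1/12×1/3
= 1/96 + 27/68 + 1/36 = 2131/4896

P = 2131/4896 ≈ 0.4353


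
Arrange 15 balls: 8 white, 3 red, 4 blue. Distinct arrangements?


15!/(8!×3!×4!) = 225225

225225


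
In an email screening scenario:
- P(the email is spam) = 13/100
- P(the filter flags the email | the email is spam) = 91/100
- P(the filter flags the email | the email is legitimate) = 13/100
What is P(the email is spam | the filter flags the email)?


Using Bayes' theorem:
P(A|B) = P(B|A)·P(A) / P(B)

P(the filter flags the email) = 91/100 × 13/100 + 13/100 × 87/100
= 1183/10000 + 1131/10000 = 1157/5000

P(the email is spam|the filter flags the email) = (1183/10000) / (1157/5000) = 91/178

P(the email is spam|the filter flags the email) = 91/178 ≈ 51.12%


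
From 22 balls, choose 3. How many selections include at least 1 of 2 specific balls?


Complement: C(22,3) - C(20,3) = 1540 - 1140 = 400

400


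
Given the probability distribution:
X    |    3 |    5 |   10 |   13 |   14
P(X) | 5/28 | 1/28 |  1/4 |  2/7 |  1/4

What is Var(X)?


E[X] = 73/7
E[X²] = 1747/14
Var(X) = E[X²] - (E[X])² = 1747/14 - 5329/49 = 1571/98

Var(X) = 1571/98 ≈ 16.0306


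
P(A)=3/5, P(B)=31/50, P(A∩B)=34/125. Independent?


P(A)×P(B) = 93/250
P(A∩B) = 34/125
Not equal → NOT independent

No, not independent


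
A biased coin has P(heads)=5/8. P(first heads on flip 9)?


Geometric: P(X=9) = (1-p)^(k-1)×p = (3/8)^8×5/8 = 32805/134217728

P(X=9) = 32805/134217728 ≈ 0.02%


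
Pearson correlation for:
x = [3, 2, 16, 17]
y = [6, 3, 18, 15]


n=4, Σx=38, Σy=42, Σxy=567, Σx²=558, Σy²=594
r = (4×567 - 38×42)/√((4×558 - 38²)(4×594 - 42²))
= 672/√(788×612) = 672/√482256 ≈ 672/694.4465 ≈ 0.9677

r ≈ 0.9677


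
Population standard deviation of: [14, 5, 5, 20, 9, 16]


Mean = 69/6 = 23/2
  (14-23/2)²=25/4
  (5-23/2)²=169/4
  (5-23/2)²=169/4
  (20-23/2)²=289/4
  (9-23/2)²=25/4
  (16-23/2)²=81/4
Σ(x-μ)² = 379/2
σ² = (379/2)/6 = 379/12

σ = √(379/12) ≈ 5.6199


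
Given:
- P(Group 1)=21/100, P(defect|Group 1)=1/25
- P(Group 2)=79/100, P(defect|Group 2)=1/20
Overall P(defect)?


P(B) = Σ P(B|Aᵢ)×P(Aᵢ)
  1/25×21/100 = 21/2500
  1/20×79/100 = 79/2000
Sum = 479/10000

P(defect) = 479/10000 ≈ 4.79%


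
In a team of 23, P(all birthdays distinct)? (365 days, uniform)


P(all different) = Π(365-i)/365 for i=0..22
= (365/365)×(364/365)×...×(343/365)
= 0.492703

P ≈ 0.4927 ≈ 49.27%


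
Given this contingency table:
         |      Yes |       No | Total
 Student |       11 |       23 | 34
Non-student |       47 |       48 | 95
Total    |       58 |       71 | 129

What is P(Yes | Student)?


P(Yes | Student) = 11/(11+23) = 11/34

P(Yes|Student) = 11/34 ≈ 32.35%


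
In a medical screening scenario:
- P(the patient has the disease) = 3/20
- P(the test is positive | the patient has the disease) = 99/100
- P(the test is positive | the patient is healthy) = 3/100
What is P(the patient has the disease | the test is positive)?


Using Bayes' theorem:
P(A|B) = P(B|A)·P(A) / P(B)

P(the test is positive) = 99/100 × 3/20 + 3/100 × 17/20
= 297/2000 + 51/2000 = 87/500

P(the patient has the disease|the test is positive) = (297/2000) / (87/500) = 99/116

P(the patient has the disease|the test is positive) = 99/116 ≈ 85.34%


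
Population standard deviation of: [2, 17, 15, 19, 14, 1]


Mean = 68/6 = 34/3
  (2-34/3)²=784/9
  (17-34/3)²=289/9
  (15-34/3)²=121/9
  (19-34/3)²=529/9
  (14-34/3)²=64/9
  (1-34/3)²=961/9
Σ(x-μ)² = 916/3
σ² = (916/3)/6 = 458/9

σ = √(458/9) ≈ 7.1336


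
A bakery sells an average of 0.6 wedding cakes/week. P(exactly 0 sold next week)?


Poisson(λ=0.6): P(X=0) = e^(-λ)×λ^k/k!
= e^(-0.6) × 0.6^0 / 0!
≈ 0.5488116361 × 1 / 1 ≈ 0.548812

P(X=0) ≈ 0.548812 ≈ 54.88%


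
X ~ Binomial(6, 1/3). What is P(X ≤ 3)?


P(X ≤ 3) = Σ P(X=i) for i=0..3
P(X=0) = 64/729
P(X=1) = 64/243
P(X=2) = 80/243
P(X=3) = 160/729
Sum = 656/729

P(X ≤ 3) = 656/729 ≈ 89.99%


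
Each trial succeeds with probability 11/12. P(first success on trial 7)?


Geometric: P(X=7) = (1-p)^(k-1)×p = (1/12)^6×11/12 = 11/35831808

P(X=7) = 11/35831808 ≈ 0.00%


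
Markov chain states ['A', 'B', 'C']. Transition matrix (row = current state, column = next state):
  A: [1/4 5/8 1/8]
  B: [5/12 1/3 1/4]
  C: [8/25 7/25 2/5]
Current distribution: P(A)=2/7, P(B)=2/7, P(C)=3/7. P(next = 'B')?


P(next=B) = Σᵢ P(now=i)×P(i→B)
= 2/7×5/8 + 2/7×1/3 + 3/7×7/25
= 5/28 + 2/21 + 3/25 = 827/2100

P = 827/2100 ≈ 0.3938


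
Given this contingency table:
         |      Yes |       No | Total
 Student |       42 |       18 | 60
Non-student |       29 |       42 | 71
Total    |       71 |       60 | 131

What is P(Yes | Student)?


P(Yes | Student) = 42/(42+18) = 42/60 = 7/10

P(Yes|Student) = 7/10 ≈ 70.00%


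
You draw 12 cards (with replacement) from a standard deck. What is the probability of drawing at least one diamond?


P(not a diamond) = 39/52 = 3/4
P(none in 12 draws) = (3/4)^12 = 531441/16777216
P(≥1 diamond) = 1 - 531441/16777216 = 16245775/16777216

P = 16245775/16777216 ≈ 96.83%


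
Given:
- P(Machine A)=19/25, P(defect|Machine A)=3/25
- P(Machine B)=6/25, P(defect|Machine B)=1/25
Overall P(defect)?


P(B) = Σ P(B|Aᵢ)×P(Aᵢ)
  3/25×19/25 = 57/625
  1/25×6/25 = 6/625
Sum = 63/625

P(defect) = 63/625 ≈ 10.08%


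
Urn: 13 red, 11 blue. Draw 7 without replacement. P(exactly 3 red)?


Hypergeometric: C(13,3)×C(11,4)/C(24,7)
= 286×330/346104 = 715/2622

P(X=3) = 715/2622 ≈ 27.27%


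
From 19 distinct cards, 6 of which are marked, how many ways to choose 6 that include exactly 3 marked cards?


Choose 3 of the 6 marked cards and 3 of the other 13 cards:
C(6,3)×C(13,3) = 20×286 = 5720

5720


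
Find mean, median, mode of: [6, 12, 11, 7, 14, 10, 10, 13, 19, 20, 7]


Sorted: [6, 7, 7, 10, 10, 11, 12, 13, 14, 19, 20]
Mean = 129/11
Median = 11
Freq: {6: 1, 12: 1, 11: 1, 7: 2, 14: 1, 10: 2, 13: 1, 19: 1, 20: 1}
Mode: [7, 10]

Mean=129/11, Median=11, Mode=[7, 10]


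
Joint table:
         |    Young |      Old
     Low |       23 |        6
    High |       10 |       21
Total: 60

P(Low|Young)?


P(Low|Young) = 23/(23+10) = 23/33

P = 23/33 ≈ 69.70%


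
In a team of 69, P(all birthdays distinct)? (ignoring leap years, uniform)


P(all different) = Π(365-i)/365 for i=0..68
= (365/365)×(364/365)×...×(297/365)
= 0.001036

P ≈ 0.0010 ≈ 0.10%


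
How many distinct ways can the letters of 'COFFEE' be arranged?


Letters: 6, freq: {'C': 1, 'O': 1, 'F': 2, 'E': 2}
6!/(1!×1!×2!×2!) = 720/4 = 180

180


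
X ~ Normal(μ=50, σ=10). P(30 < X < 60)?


z₁=(30-50)/10=-2.0, z₂=(60-50)/10=1.0
P = Φ(1.0) - Φ(-2.0) = 0.841345 - 0.022750 = 0.818595 ≈ 0.8186

P(30 < X < 60) ≈ 0.8186


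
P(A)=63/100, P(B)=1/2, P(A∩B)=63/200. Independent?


P(A)×P(B) = 63/200
P(A∩B) = 63/200
Equal ✓ → Independent

Yes, independent


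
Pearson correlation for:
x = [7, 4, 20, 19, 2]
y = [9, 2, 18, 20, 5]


n=5, Σx=52, Σy=54, Σxy=821, Σx²=830, Σy²=834
r = (5×821 - 52×54)/√((5×830 - 52²)(5×834 - 54²))
= 1297/√(1446×1254) = 1297/√1813284 ≈ 1297/1346.5823 ≈ 0.9632

r ≈ 0.9632


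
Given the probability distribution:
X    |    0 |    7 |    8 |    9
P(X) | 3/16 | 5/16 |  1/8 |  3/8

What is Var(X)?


E[X] = 105/16
E[X²] = 859/16
Var(X) = E[X²] - (E[X])² = 859/16 - 11025/256 = 2719/256

Var(X) = 2719/256 ≈ 10.6211


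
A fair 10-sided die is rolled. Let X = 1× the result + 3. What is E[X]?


E[die] = (1+10)/2 = 11/2
E[X] = 1×11/2 + 3 = 17/2

E[X] = 17/2


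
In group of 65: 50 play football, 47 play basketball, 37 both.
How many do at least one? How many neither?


|A∪B| = 50+47-37 = 60
Neither = 65-60 = 5

At least one: 60; Neither: 5


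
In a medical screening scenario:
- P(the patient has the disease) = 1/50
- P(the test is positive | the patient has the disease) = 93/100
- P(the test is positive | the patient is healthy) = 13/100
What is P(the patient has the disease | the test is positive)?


Using Bayes' theorem:
P(A|B) = P(B|A)·P(A) / P(B)

P(the test is positive) = 93/100 × 1/50 + 13/100 × 49/50
= 93/5000 + 637/5000 = 73/500

P(the patient has the disease|the test is positive) = (93/5000) / (73/500) = 93/730

P(the patient has the disease|the test is positive) = 93/730 ≈ 12.74%


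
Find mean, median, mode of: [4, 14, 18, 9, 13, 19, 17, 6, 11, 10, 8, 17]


Sorted: [4, 6, 8, 9, 10, 11, 13, 14, 17, 17, 18, 19]
Mean = 146/12 = 73/6
Median = 12
Freq: {4: 1, 14: 1, 18: 1, 9: 1, 13: 1, 19: 1, 17: 2, 6: 1, 11: 1, 10: 1, 8: 1}
Mode: [17]

Mean=73/6, Median=12, Mode=17


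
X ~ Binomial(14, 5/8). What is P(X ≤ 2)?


P(X ≤ 2) = Σ P(X=i) for i=0..2
P(X=0) = 4782969/4398046511104
P(X=1) = 55801305/2199023255552
P(X=2) = 1209028275/4398046511104
Sum = 662706927/2199023255552

P(X ≤ 2) = 662706927/2199023255552 ≈ 0.03%


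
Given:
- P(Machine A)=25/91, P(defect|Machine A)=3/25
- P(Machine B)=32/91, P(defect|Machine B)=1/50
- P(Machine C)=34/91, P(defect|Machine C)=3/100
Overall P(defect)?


P(B) = Σ P(B|Aᵢ)×P(Aᵢ)
  3/25×25/91 = 3/91
  1/50×32/91 = 16/2275
  3/100×34/91 = 51/4550
Sum = 233/4550

P(defect) = 233/4550 ≈ 5.12%


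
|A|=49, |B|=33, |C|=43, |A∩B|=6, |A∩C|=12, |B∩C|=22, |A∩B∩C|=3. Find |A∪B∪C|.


|A∪B∪C| = 49+33+43-6-12-22+3 = 88

|A∪B∪C| = 88


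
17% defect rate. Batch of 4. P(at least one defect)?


P(all good) = (83/100)^4 = 47458321/100000000
P(≥1 defect) = 52541679/100000000

P = 52541679/100000000 ≈ 52.54%


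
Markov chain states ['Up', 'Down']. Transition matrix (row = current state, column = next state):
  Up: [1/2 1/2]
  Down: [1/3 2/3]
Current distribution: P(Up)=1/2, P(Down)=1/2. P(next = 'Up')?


P(next=Up) = Σᵢ P(now=i)×P(i→Up)
= 1/2×1/2 + 1/2×1/3
= 1/4 + 1/6 = 5/12

P = 5/12 ≈ 0.4167


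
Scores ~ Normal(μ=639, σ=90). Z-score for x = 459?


z = (x - μ)/σ = (459 - 639)/90 = -2.0

z = -2.0


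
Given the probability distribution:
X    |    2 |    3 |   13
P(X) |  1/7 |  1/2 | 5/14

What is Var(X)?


E[X] = 45/7
E[X²] = 458/7
Var(X) = E[X²] - (E[X])² = 458/7 - 2025/49 = 1181/49

Var(X) = 1181/49 ≈ 24.1020


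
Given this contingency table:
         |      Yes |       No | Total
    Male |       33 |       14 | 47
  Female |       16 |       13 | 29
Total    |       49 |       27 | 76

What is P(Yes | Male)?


P(Yes | Male) = 33/(33+14) = 33/47

P(Yes|Male) = 33/47 ≈ 70.21%


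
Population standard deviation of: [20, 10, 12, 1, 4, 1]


Mean = 48/6 = 8
  (20-8)²=144
  (10-8)²=4
  (12-8)²=16
  (1-8)²=49
  (4-8)²=16
  (1-8)²=49
Σ(x-μ)² = 278
σ² = 278/6 = 139/3

σ = √(139/3) ≈ 6.8069


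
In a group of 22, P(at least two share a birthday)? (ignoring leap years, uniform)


P(all different) = Π(365-i)/365 for i=0..21
= 0.524305
P(match) = 1 - 0.524305 = 0.475695

P ≈ 0.4757 ≈ 47.57%


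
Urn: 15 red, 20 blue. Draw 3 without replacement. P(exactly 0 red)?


Hypergeometric: C(15,0)×C(20,3)/C(35,3)
= 1×1140/6545 = 228/1309

P(X=0) = 228/1309 ≈ 17.42%


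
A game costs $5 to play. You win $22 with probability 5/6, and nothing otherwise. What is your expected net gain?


E[gain] = (22-5)×5/6 + (-5)×1/6
= 85/6 - 5/6 = 40/3

Expected net gain = $40/3 ≈ $13.33


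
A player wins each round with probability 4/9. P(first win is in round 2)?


Geometric: P(X=2) = (1-p)^(k-1)×p = (5/9)^1×4/9 = 20/81

P(X=2) = 20/81 ≈ 24.69%


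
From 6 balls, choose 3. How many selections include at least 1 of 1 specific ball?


Complement: C(6,3) - C(5,3) = 20 - 10 = 10

10


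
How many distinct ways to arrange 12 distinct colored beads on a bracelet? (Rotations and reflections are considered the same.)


Free circular arrangements: rotations and reflections both identified.
(n-1)!/2 = 11!/2 = 39916800/2 = 19958400

19958400


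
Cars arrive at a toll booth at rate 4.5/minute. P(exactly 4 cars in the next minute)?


Poisson(λ=4.5): P(X=4) = e^(-λ)×λ^k/k!
= e^(-4.5) × 4.5^4 / 4!
≈ 0.01110899654 × 410.0625 / 24 ≈ 0.189808

P(X=4) ≈ 0.189808 ≈ 18.98%


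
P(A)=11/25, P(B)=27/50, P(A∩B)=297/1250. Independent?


P(A)×P(B) = 297/1250
P(A∩B) = 297/1250
Equal ✓ → Independent

Yes, independent


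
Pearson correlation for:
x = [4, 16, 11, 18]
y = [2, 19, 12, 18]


n=4, Σx=49, Σy=51, Σxy=768, Σx²=717, Σy²=833
r = (4×768 - 49×51)/√((4×717 - 49²)(4×833 - 51²))
= 573/√(467×731) = 573/√341377 ≈ 573/584.2748 ≈ 0.9807

r ≈ 0.9807


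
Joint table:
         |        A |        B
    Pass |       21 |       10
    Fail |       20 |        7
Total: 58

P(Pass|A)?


P(Pass|A) = 21/(21+20) = 21/41

P = 21/41 ≈ 51.22%


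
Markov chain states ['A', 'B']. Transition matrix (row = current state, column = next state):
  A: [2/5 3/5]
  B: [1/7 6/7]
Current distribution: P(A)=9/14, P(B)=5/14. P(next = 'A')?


P(next=A) = Σᵢ P(now=i)×P(i→A)
= 9/14×2/5 + 5/14×1/7
= 9/35 + 5/98 = 151/490

P = 151/490 ≈ 0.3082


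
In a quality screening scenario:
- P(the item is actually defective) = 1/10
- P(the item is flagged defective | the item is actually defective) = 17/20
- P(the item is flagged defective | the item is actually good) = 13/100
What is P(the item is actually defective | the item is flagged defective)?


Using Bayes' theorem:
P(A|B) = P(B|A)·P(A) / P(B)

P(the item is flagged defective) = 17/20 × 1/10 + 13/100 × 9/10
= 17/200 + 117/1000 = 101/500

P(the item is actually defective|the item is flagged defective) = (17/200) / (101/500) = 85/202

P(the item is actually defective|the item is flagged defective) = 85/202 ≈ 42.08%


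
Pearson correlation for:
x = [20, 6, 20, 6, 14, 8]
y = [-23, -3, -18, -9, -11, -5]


n=6, Σx=74, Σy=-69, Σxy=-1086, Σx²=1132, Σy²=1089
r = (6×(-1086) - 74×(-69))/√((6×1132 - 74²)(6×1089 - (-69)²))
= -1410/√(1316×1773) = -1410/√2333268 ≈ -1410/1527.5038 ≈ -0.9231

r ≈ -0.9231


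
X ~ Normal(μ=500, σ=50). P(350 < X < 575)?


z₁=(350-500)/50=-3.0, z₂=(575-500)/50=1.5
P = Φ(1.5) - Φ(-3.0) = 0.933193 - 0.001350 = 0.931843 ≈ 0.9318

P(350 < X < 575) ≈ 0.9318


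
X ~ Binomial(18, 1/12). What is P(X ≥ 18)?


P(X ≥ 18) = Σ P(X=i) for i=18..18
P(X=18) = 1/26623333280885243904
Sum = 1/26623333280885243904

P(X ≥ 18) = 1/26623333280885243904 ≈ 0.00%


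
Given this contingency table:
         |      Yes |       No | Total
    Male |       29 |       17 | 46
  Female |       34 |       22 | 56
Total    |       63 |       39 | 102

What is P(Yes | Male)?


P(Yes | Male) = 29/(29+17) = 29/46

P(Yes|Male) = 29/46 ≈ 63.04%


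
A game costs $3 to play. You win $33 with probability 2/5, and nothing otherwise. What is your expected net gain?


E[gain] = (33-3)×2/5 + (-3)×3/5
= 12 - 9/5 = 51/5

Expected net gain = $51/5 ≈ $10.20


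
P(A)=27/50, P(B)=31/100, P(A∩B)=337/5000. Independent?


P(A)×P(B) = 837/5000
P(A∩B) = 337/5000
Not equal → NOT independent

No, not independent


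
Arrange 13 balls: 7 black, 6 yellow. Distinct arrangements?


13!/(7!×6!) = 1716

1716


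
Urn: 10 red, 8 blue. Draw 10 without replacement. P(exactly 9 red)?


Hypergeometric: C(10,9)×C(8,1)/C(18,10)
= 10×8/43758 = 40/21879

P(X=9) = 40/21879 ≈ 0.18%


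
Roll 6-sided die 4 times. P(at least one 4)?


P(no 4)^4 = (5/6)^4 = 625/1296
P(≥1) = 1 - 625/1296 = 671/1296

P = 671/1296 ≈ 51.77%


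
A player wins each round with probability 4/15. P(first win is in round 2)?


Geometric: P(X=2) = (1-p)^(k-1)×p = (11/15)^1×4/15 = 44/225

P(X=2) = 44/225 ≈ 19.56%


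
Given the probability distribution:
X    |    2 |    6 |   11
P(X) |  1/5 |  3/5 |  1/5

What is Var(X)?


E[X] = 31/5
E[X²] = 233/5
Var(X) = E[X²] - (E[X])² = 233/5 - 961/25 = 204/25

Var(X) = 204/25 ≈ 8.1600


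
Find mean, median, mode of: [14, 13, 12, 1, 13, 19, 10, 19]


Sorted: [1, 10, 12, 13, 13, 14, 19, 19]
Mean = 101/8
Median = 13
Freq: {14: 1, 13: 2, 12: 1, 1: 1, 19: 2, 10: 1}
Mode: [13, 19]

Mean=101/8, Median=13, Mode=[13, 19]


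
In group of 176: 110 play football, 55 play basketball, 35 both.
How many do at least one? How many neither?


|A∪B| = 110+55-35 = 130
Neither = 176-130 = 46

At least one: 130; Neither: 46


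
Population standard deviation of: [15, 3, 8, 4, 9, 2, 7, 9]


Mean = 57/8
  (15-57/8)²=3969/64
  (3-57/8)²=1089/64
  (8-57/8)²=49/64
  (4-57/8)²=625/64
  (9-57/8)²=225/64
  (2-57/8)²=1681/64
  (7-57/8)²=1/64
  (9-57/8)²=225/64
Σ(x-μ)² = 983/8
σ² = (983/8)/8 = 983/64

σ = √(983/64) ≈ 3.9191


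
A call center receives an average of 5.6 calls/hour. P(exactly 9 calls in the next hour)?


Poisson(λ=5.6): P(X=9) = e^(-λ)×λ^k/k!
= e^(-5.6) × 5.6^9 / 9!
≈ 0.003697863716 × 5416169.44814 / 362880 ≈ 0.055193

P(X=9) ≈ 0.055193 ≈ 5.52%


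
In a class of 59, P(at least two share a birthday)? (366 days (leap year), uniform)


P(all different) = Π(366-i)/366 for i=0..58
= 0.007112
P(match) = 1 - 0.007112 = 0.992888

P ≈ 0.9929 ≈ 99.29%


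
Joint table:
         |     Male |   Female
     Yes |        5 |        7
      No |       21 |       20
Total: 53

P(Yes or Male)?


P(Yes∨Male) = P(Yes) + P(Male) - P(Yes∧Male)
= (12 + 26 - 5)/53 = 33/53

P = 33/53 ≈ 62.26%


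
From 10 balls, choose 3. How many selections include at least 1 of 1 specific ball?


Complement: C(10,3) - C(9,3) = 120 - 84 = 36

36


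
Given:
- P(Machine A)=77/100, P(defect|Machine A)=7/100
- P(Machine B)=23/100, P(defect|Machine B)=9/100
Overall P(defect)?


P(B) = Σ P(B|Aᵢ)×P(Aᵢ)
  7/100×77/100 = 539/10000
  9/100×23/100 = 207/10000
Sum = 373/5000

P(defect) = 373/5000 ≈ 7.46%


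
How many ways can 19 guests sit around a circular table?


Circular arrangements of 19 distinct objects: fix one position to break rotational symmetry.
(n-1)! = 18! = 6402373705728000

6402373705728000


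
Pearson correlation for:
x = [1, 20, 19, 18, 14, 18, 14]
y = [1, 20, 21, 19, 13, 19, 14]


n=7, Σx=104, Σy=107, Σxy=1862, Σx²=1802, Σy²=1929
r = (7×1862 - 104×107)/√((7×1802 - 104²)(7×1929 - 107²))
= 1906/√(1798×2054) = 1906/√3693092 ≈ 1906/1921.7419 ≈ 0.9918

r ≈ 0.9918


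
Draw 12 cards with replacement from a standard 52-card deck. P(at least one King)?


P(not a King) = 48/52 = 12/13
P(none in 12 draws) = (12/13)^12 = 8916100448256/23298085122481
P(≥1 King) = 1 - 8916100448256/23298085122481 = 14381984674225/23298085122481

P = 14381984674225/23298085122481 ≈ 61.73%


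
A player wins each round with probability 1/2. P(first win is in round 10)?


Geometric: P(X=10) = (1-p)^(k-1)×p = (1/2)^9×1/2 = 1/1024

P(X=10) = 1/1024 ≈ 0.10%


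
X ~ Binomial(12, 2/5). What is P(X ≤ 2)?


P(X ≤ 2) = Σ P(X=i) for i=0..2
P(X=0) = 531441/244140625
P(X=1) = 4251528/244140625
P(X=2) = 15588936/244140625
Sum = 4074381/48828125

P(X ≤ 2) = 4074381/48828125 ≈ 8.34%


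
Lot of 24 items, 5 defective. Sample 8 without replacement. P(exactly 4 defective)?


Hypergeometric: C(5,4)×C(19,4)/C(24,8)
= 5×3876/735471 = 20/759

P(X=4) = 20/759 ≈ 2.64%


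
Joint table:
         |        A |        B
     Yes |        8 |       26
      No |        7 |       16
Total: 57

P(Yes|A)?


P(Yes|A) = 8/(8+7) = 8/15

P = 8/15 ≈ 53.33%


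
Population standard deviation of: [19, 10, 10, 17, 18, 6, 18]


Mean = 98/7 = 14
  (19-14)²=25
  (10-14)²=16
  (10-14)²=16
  (17-14)²=9
  (18-14)²=16
  (6-14)²=64
  (18-14)²=16
Σ(x-μ)² = 162
σ² = 162/7

σ = √(162/7) ≈ 4.8107


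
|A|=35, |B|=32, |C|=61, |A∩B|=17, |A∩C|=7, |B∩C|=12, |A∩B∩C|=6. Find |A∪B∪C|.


|A∪B∪C| = 35+32+61-17-7-12+6 = 98

|A∪B∪C| = 98


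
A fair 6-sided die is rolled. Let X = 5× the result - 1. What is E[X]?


E[die] = (1+6)/2 = 7/2
E[X] = 5×7/2 - 1 = 33/2

E[X] = 33/2


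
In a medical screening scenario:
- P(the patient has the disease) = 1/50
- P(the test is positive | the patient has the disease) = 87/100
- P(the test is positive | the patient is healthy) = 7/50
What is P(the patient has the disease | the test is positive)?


Using Bayes' theorem:
P(A|B) = P(B|A)·P(A) / P(B)

P(the test is positive) = 87/100 × 1/50 + 7/50 × 49/50
= 87/5000 + 343/2500 = 773/5000

P(the patient has the disease|the test is positive) = (87/5000) / (773/5000) = 87/773

P(the patient has the disease|the test is positive) = 87/773 ≈ 11.25%


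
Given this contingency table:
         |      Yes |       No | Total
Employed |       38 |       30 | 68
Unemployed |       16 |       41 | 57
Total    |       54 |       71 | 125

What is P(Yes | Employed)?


P(Yes | Employed) = 38/(38+30) = 38/68 = 19/34

P(Yes|Employed) = 19/34 ≈ 55.88%


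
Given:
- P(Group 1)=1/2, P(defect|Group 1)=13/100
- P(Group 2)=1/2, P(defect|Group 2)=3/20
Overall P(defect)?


P(B) = Σ P(B|Aᵢ)×P(Aᵢ)
  13/100×1/2 = 13/200
  3/20×1/2 = 3/40
Sum = 7/50

P(defect) = 7/50 ≈ 14.00%


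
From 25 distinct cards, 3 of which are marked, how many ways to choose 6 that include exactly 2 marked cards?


Choose 2 of the 3 marked cards and 4 of the other 22 cards:
C(3,2)×C(22,4) = 3×7315 = 21945

21945


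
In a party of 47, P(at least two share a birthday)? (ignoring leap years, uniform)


P(all different) = Π(365-i)/365 for i=0..46
= 0.045226
P(match) = 1 - 0.045226 = 0.954774

P ≈ 0.9548 ≈ 95.48%


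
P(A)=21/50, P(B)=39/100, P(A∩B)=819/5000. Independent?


P(A)×P(B) = 819/5000
P(A∩B) = 819/5000
Equal ✓ → Independent

Yes, independent


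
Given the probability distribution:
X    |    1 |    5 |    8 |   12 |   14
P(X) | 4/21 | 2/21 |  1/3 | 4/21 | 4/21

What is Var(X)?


E[X] = 58/7
E[X²] = 266/3
Var(X) = E[X²] - (E[X])² = 266/3 - 3364/49 = 2942/147

Var(X) = 2942/147 ≈ 20.0136


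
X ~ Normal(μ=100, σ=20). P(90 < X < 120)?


z₁=(90-100)/20=-0.5, z₂=(120-100)/20=1.0
P = Φ(1.0) - Φ(-0.5) = 0.841345 - 0.308538 = 0.532807 ≈ 0.5328

P(90 < X < 120) ≈ 0.5328


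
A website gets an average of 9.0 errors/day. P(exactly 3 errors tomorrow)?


Poisson(λ=9.0): P(X=3) = e^(-λ)×λ^k/k!
= e^(-9.0) × 9.0^3 / 3!
≈ 0.0001234098041 × 729 / 6 ≈ 0.014994

P(X=3) ≈ 0.014994 ≈ 1.50%


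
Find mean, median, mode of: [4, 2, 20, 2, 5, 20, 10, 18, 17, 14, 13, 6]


Sorted: [2, 2, 4, 5, 6, 10, 13, 14, 17, 18, 20, 20]
Mean = 131/12
Median = 23/2
Freq: {4: 1, 2: 2, 20: 2, 5: 1, 10: 1, 18: 1, 17: 1, 14: 1, 13: 1, 6: 1}
Mode: [2, 20]

Mean=131/12, Median=23/2, Mode=[2, 20]


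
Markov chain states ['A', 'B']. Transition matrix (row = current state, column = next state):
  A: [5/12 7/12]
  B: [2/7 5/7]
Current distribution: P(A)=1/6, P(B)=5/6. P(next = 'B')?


P(next=B) = Σᵢ P(now=i)×P(i→B)
= 1/6×7/12 + 5/6×5/7
= 7/72 + 25/42 = 349/504

P = 349/504 ≈ 0.6925


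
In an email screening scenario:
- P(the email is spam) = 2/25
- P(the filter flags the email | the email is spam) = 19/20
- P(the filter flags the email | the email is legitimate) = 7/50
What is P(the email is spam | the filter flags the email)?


Using Bayes' theorem:
P(A|B) = P(B|A)·P(A) / P(B)

P(the filter flags the email) = 19/20 × 2/25 + 7/50 × 23/25
= 19/250 + 161/1250 = 128/625

P(the email is spam|the filter flags the email) = (19/250) / (128/625) = 95/256

P(the email is spam|the filter flags the email) = 95/256 ≈ 37.11%


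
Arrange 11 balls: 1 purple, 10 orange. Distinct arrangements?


11!/(1!×10!) = 11

11


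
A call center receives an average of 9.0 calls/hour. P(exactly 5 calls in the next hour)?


Poisson(λ=9.0): P(X=5) = e^(-λ)×λ^k/k!
= e^(-9.0) × 9.0^5 / 5!
≈ 0.0001234098041 × 59049 / 120 ≈ 0.060727

P(X=5) ≈ 0.060727 ≈ 6.07%


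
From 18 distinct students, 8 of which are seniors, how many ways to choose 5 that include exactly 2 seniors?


Choose 2 of the 8 seniors and 3 of the other 10 students:
C(8,2)×C(10,3) = 28×120 = 3360

3360


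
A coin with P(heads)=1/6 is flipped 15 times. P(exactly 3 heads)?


Binomial: P(X=3) = C(15,3)×p^3×(1-p)^12
= 455 × 1/216 × 244140625/2176782336 = 111083984375/470184984576

P(X=3) = 111083984375/470184984576 ≈ 23.63%


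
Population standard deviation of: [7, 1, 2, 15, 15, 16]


Mean = 56/6 = 28/3
  (7-28/3)²=49/9
  (1-28/3)²=625/9
  (2-28/3)²=484/9
  (15-28/3)²=289/9
  (15-28/3)²=289/9
  (16-28/3)²=400/9
Σ(x-μ)² = 712/3
σ² = (712/3)/6 = 356/9

σ = √(356/9) ≈ 6.2893


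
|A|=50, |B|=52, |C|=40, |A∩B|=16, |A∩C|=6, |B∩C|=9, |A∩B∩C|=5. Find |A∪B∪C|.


|A∪B∪C| = 50+52+40-16-6-9+5 = 116

|A∪B∪C| = 116


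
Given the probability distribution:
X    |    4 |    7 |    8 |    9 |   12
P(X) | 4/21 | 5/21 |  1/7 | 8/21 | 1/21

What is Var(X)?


E[X] = 53/7
E[X²] = 431/7
Var(X) = E[X²] - (E[X])² = 431/7 - 2809/49 = 208/49

Var(X) = 208/49 ≈ 4.2449


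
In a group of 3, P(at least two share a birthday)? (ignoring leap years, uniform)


P(all different) = Π(365-i)/365 for i=0..2
= 0.991796
P(match) = 1 - 0.991796 = 0.008204

P ≈ 0.0082 ≈ 0.82%


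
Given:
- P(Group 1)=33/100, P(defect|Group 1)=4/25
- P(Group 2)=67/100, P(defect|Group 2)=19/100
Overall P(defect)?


P(B) = Σ P(B|Aᵢ)×P(Aᵢ)
  4/25×33/100 = 33/625
  19/100×67/100 = 1273/10000
Sum = 1801/10000

P(defect) = 1801/10000 ≈ 18.01%


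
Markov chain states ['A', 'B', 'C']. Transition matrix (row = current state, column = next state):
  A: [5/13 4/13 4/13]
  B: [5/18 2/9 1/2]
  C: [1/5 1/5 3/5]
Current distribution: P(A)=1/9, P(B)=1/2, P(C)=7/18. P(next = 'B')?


P(next=B) = Σᵢ P(now=i)×P(i→B)
= 1/9×4/13 + 1/2×2/9 + 7/18×1/5
= 4/117 + 1/9 + 7/90 = 29/130

P = 29/130 ≈ 0.2231


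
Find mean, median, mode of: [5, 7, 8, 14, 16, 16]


Sorted: [5, 7, 8, 14, 16, 16]
Mean = 66/6 = 11
Median = 11
Freq: {5: 1, 7: 1, 8: 1, 14: 1, 16: 2}
Mode: [16]

Mean=11, Median=11, Mode=16


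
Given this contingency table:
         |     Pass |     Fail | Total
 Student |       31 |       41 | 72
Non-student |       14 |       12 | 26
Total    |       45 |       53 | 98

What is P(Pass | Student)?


P(Pass | Student) = 31/(31+41) = 31/72

P(Pass|Student) = 31/72 ≈ 43.06%


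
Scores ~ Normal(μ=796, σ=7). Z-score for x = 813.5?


z = (x - μ)/σ = (813.5 - 796)/7 = 2.5

z = 2.5


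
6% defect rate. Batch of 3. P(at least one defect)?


P(all good) = (47/50)^3 = 103823/125000
P(≥1 defect) = 21177/125000

P = 21177/125000 ≈ 16.94%


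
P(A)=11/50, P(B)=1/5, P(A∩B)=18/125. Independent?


P(A)×P(B) = 11/250
P(A∩B) = 18/125
Not equal → NOT independent

No, not independent


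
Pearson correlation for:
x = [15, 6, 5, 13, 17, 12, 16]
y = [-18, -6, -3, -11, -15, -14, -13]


n=7, Σx=84, Σy=-80, Σxy=-1095, Σx²=1144, Σy²=1080
r = (7×(-1095) - 84×(-80))/√((7×1144 - 84²)(7×1080 - (-80)²))
= -945/√(952×1160) = -945/√1104320 ≈ -945/1050.8663 ≈ -0.8993

r ≈ -0.8993


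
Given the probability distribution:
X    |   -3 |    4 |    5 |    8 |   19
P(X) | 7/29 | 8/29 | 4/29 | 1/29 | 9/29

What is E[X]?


E[X] = Σ x·P(X=x)
= (-3)×(7/29) + (4)×(8/29) + (5)×(4/29) + (8)×(1/29) + (19)×(9/29)
= 210/29

E[X] = 210/29


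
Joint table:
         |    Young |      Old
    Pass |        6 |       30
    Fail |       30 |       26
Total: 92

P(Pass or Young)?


P(Pass∨Young) = P(Pass) + P(Young) - P(Pass∧Young)
= (36 + 36 - 6)/92 = 66/92 = 33/46

P = 33/46 ≈ 71.74%


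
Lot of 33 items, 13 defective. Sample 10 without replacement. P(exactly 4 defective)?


Hypergeometric: C(13,4)×C(20,6)/C(33,10)
= 715×38760/92561040 = 1615/5394

P(X=4) = 1615/5394 ≈ 29.94%


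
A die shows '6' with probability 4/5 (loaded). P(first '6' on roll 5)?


Geometric: P(X=5) = (1-p)^(k-1)×p = (1/5)^4×4/5 = 4/3125

P(X=5) = 4/3125 ≈ 0.13%


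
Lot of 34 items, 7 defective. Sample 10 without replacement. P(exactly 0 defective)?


Hypergeometric: C(7,0)×C(27,10)/C(34,10)
= 1×8436285/131128140 = 3933/61132

P(X=0) = 3933/61132 ≈ 6.43%


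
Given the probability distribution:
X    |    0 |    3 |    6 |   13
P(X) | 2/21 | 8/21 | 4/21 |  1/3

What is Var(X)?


E[X] = 139/21
E[X²] = 1399/21
Var(X) = E[X²] - (E[X])² = 1399/21 - 19321/441 = 10058/441

Var(X) = 10058/441 ≈ 22.8073


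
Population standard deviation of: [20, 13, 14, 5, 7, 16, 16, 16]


Mean = 107/8
  (20-107/8)²=2809/64
  (13-107/8)²=9/64
  (14-107/8)²=25/64
  (5-107/8)²=4489/64
  (7-107/8)²=2601/64
  (16-107/8)²=441/64
  (16-107/8)²=441/64
  (16-107/8)²=441/64
Σ(x-μ)² = 1407/8
σ² = (1407/8)/8 = 1407/64

σ = √(1407/64) ≈ 4.6887


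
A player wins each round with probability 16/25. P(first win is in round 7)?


Geometric: P(X=7) = (1-p)^(k-1)×p = (9/25)^6×16/25 = 8503056/6103515625

P(X=7) = 8503056/6103515625 ≈ 0.14%


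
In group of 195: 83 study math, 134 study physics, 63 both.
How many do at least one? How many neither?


|A∪B| = 83+134-63 = 154
Neither = 195-154 = 41

At least one: 154; Neither: 41


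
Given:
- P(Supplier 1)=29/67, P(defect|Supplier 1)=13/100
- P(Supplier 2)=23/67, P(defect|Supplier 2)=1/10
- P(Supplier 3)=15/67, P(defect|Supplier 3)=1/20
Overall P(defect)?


P(B) = Σ P(B|Aᵢ)×P(Aᵢ)
  13/100×29/67 = 377/6700
  1/10×23/67 = 23/670
  1/20×15/67 = 3/268
Sum = 341/3350

P(defect) = 341/3350 ≈ 10.18%


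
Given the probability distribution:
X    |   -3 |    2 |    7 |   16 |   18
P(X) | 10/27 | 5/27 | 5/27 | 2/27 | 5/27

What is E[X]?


E[X] = Σ x·P(X=x)
= (-3)×(10/27) + (2)×(5/27) + (7)×(5/27) + (16)×(2/27) + (18)×(5/27)
= 137/27

E[X] = 137/27


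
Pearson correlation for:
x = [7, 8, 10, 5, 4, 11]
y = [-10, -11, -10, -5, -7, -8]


n=6, Σx=45, Σy=-51, Σxy=-399, Σx²=375, Σy²=459
r = (6×(-399) - 45×(-51))/√((6×375 - 45²)(6×459 - (-51)²))
= -99/√(225×153) = -99/√34425 ≈ -99/185.5398 ≈ -0.5336

r ≈ -0.5336


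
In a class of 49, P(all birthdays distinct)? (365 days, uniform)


P(all different) = Π(365-i)/365 for i=0..48
= (365/365)×(364/365)×...×(317/365)
= 0.034220

P ≈ 0.0342 ≈ 3.42%


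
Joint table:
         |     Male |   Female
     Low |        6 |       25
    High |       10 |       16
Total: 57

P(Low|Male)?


P(Low|Male) = 6/(6+10) = 6/16 = 3/8

P = 3/8 ≈ 37.50%


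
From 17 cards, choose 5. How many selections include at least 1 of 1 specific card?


Complement: C(17,5) - C(16,5) = 6188 - 4368 = 1820

1820


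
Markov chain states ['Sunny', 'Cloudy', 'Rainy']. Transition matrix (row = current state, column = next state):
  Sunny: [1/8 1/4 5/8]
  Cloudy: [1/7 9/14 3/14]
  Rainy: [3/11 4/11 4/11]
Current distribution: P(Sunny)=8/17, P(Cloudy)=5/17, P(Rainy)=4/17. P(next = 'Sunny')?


P(next=Sunny) = Σᵢ P(now=i)×P(i→Sunny)
= 8/17×1/8 + 5/17×1/7 + 4/17×3/11
= 1/17 + 5/119 + 12/187 = 216/1309

P = 216/1309 ≈ 0.1650


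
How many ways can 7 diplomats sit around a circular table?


Circular arrangements of 7 distinct objects: fix one position to break rotational symmetry.
(n-1)! = 6! = 720

720
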